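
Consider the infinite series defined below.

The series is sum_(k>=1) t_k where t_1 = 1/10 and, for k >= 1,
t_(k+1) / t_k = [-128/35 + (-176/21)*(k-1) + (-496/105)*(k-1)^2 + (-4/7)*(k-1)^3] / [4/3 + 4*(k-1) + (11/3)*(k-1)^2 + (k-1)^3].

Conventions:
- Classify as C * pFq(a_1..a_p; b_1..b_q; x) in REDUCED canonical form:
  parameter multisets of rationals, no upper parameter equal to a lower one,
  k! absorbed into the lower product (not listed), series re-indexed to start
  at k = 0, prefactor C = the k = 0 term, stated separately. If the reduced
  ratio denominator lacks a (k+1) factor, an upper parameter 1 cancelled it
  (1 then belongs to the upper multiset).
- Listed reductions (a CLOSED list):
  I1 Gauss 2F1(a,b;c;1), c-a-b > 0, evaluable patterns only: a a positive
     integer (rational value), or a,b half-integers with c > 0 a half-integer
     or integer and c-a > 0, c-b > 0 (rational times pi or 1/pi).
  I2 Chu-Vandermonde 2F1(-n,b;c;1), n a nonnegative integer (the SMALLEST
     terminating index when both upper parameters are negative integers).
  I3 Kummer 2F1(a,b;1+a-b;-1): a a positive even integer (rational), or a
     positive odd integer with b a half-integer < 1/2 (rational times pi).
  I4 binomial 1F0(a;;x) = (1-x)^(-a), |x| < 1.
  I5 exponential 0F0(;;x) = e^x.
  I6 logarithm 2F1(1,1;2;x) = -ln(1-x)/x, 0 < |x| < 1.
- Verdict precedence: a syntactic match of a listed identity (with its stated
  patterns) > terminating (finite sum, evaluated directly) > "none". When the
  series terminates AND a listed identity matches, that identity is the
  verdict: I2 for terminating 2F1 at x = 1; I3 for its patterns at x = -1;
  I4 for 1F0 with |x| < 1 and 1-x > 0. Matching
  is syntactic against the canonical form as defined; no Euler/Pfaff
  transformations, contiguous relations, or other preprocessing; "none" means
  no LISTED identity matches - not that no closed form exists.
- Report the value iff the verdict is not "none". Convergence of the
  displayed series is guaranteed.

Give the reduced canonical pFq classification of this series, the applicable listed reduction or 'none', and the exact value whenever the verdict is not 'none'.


Key step: t_0 being 1/10, the ratio is unreduced: k + 2/3 divides both sides (C = 1/10, x = -4/7).
Ratio: r(k) = (-4/7) * (k+8/5) (k+6) / [(k+2) (k+1)] - poly over poly, x = (-4/7) from leading terms; C = 1/10 at k = 0.

Reduced: x = -4/7, 2F1, upper = {8/5, 6}, lower = {2}, C = 1/10. Verdict: none - at argument -4/7 the multisets {8/5, 6} ; {2} match no listed identity.


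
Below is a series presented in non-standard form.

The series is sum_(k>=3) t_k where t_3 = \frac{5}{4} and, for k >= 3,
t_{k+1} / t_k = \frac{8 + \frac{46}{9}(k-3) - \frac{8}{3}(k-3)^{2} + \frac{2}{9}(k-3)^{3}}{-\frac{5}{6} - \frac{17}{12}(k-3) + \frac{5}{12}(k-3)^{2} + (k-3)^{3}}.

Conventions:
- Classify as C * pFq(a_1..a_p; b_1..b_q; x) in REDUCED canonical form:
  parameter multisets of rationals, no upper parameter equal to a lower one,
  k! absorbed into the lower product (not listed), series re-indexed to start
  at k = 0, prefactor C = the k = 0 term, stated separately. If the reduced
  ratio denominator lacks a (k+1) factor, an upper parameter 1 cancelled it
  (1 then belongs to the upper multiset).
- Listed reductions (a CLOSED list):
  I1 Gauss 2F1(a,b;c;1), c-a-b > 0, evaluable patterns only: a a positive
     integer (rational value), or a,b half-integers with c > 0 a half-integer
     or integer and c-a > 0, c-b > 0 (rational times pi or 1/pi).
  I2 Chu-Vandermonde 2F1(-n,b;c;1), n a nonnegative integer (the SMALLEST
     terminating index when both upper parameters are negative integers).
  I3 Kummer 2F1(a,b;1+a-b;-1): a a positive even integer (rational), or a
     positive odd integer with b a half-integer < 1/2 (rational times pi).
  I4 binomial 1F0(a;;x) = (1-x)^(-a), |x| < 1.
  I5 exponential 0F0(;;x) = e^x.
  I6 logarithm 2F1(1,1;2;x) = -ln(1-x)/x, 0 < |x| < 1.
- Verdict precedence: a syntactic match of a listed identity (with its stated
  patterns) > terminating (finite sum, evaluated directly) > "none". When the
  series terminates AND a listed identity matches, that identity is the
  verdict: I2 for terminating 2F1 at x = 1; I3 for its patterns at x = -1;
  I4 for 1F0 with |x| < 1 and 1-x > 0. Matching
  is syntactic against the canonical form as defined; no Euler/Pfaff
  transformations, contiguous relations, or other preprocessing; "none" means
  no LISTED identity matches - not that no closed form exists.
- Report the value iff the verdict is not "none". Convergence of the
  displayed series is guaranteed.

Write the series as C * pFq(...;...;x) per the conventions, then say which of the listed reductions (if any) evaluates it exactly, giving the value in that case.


Reduced: x = \frac{2}{9}, 3F2, upper = {-9, -4, 1}, lower = {-\frac{5}{4}, \frac{2}{3}}, C = \frac{5}{4}. Verdict: terminating. With -4 upstairs the series is a 5-term polynomial sum; evaluated term by term. Exact value: \frac{18983}{44}.

The tell: from the first term \frac{5}{4}: roots of the ratio polynomials (C = 5/4) are the negated parameters.
Ratio: r(k) = \frac{2}{9} * (k-9) (k-4) (k+1) / [(k-\frac{5}{4}) (k+\frac{2}{3}) (k+1)] - rational in k, leading ratio \frac{2}{9}; with t_0 = \frac{5}{4}, classification follows.


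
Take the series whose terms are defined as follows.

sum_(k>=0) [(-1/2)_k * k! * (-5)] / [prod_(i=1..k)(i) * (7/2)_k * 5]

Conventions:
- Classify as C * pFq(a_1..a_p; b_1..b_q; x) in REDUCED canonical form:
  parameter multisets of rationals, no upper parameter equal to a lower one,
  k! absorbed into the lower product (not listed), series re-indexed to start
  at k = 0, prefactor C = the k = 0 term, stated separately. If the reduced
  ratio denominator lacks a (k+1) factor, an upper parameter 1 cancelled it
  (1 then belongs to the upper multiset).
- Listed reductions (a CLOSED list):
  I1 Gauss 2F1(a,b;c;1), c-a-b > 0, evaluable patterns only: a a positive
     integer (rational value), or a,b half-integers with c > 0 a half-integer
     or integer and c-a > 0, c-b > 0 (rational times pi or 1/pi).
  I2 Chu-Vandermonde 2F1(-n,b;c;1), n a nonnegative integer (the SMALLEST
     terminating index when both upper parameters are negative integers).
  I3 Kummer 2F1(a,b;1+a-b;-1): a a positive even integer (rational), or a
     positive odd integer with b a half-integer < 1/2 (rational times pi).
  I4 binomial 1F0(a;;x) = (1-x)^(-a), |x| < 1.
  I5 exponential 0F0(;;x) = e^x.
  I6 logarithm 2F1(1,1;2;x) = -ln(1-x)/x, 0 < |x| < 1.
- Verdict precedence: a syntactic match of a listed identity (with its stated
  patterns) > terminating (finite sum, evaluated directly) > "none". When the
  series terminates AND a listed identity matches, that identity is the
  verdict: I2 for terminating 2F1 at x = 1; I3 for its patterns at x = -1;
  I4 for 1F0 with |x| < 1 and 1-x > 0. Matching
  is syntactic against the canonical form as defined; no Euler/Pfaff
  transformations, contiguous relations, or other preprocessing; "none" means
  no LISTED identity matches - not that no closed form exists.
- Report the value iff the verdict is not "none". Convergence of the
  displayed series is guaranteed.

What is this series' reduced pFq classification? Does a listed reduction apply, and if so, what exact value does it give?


With C = -1: the canonical form is 2F1(-1/2, 1; 7/2; 1). Verdict (x = 1): the Gauss summation I1 applies (x = 1: the Gamma ratio telescopes since c-a-b = 3 > 0 and a = 1 in Z>0). Hence: -5/6.

Key observation: with t_0 = -1, the product of the first k integers (C = -1, x = 1) is k!.
Ratio: r(k) = 1 * (k-1/2) (k+1) / [(k+7/2) (k+1)] - poly over poly, x = 1 from leading terms; C = -1 at k = 0.


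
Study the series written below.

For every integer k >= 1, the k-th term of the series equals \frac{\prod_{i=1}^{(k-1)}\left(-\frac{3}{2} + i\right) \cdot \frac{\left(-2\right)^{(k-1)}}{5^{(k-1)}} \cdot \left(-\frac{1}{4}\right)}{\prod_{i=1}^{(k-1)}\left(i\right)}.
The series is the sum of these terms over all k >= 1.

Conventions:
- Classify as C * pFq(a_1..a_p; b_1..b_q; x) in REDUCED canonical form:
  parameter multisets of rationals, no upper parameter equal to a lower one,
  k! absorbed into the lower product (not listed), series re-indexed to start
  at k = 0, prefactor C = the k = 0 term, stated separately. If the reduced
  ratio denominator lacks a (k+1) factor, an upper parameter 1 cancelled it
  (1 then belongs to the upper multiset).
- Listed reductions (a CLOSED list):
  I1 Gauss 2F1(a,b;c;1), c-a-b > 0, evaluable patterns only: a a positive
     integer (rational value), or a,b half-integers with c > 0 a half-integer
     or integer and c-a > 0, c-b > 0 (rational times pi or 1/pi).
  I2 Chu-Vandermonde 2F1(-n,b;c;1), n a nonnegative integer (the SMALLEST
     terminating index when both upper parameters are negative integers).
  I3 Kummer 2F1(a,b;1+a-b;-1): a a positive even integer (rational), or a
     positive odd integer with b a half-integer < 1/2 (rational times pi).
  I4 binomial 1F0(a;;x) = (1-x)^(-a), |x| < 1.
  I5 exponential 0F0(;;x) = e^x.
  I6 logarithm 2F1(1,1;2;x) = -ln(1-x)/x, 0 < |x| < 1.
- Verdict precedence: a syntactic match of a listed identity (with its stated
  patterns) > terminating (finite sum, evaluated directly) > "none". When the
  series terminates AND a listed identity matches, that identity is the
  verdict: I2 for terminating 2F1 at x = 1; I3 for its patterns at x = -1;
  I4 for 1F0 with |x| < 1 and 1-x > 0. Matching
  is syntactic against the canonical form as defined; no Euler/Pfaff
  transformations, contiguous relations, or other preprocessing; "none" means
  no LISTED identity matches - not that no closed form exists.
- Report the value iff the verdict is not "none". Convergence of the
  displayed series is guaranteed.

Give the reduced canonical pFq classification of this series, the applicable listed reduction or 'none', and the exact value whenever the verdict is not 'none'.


With C = -\frac{1}{4}: the canonical form is 1F0(-\frac{1}{2}; -; -\frac{2}{5}). Verdict: binomial (I4) matches (the 1F0 binomial series: exponent 1/2, x = -\frac{2}{5}). Sum: \left(-\frac{1}{4}\right) \cdot \left(\frac{7}{5}\right)^{\frac{1}{2}}.

First insight: from the first term -\frac{1}{4}: the product of the first k integers (C = -1/4, x = -2/5) is k!.
Step ratio: r(k) = -\frac{2}{5} * (k-\frac{1}{2}) / [(k+1)] ; factor over Q: parameters, x = -\frac{2}{5}, and C = -\frac{1}{4}.


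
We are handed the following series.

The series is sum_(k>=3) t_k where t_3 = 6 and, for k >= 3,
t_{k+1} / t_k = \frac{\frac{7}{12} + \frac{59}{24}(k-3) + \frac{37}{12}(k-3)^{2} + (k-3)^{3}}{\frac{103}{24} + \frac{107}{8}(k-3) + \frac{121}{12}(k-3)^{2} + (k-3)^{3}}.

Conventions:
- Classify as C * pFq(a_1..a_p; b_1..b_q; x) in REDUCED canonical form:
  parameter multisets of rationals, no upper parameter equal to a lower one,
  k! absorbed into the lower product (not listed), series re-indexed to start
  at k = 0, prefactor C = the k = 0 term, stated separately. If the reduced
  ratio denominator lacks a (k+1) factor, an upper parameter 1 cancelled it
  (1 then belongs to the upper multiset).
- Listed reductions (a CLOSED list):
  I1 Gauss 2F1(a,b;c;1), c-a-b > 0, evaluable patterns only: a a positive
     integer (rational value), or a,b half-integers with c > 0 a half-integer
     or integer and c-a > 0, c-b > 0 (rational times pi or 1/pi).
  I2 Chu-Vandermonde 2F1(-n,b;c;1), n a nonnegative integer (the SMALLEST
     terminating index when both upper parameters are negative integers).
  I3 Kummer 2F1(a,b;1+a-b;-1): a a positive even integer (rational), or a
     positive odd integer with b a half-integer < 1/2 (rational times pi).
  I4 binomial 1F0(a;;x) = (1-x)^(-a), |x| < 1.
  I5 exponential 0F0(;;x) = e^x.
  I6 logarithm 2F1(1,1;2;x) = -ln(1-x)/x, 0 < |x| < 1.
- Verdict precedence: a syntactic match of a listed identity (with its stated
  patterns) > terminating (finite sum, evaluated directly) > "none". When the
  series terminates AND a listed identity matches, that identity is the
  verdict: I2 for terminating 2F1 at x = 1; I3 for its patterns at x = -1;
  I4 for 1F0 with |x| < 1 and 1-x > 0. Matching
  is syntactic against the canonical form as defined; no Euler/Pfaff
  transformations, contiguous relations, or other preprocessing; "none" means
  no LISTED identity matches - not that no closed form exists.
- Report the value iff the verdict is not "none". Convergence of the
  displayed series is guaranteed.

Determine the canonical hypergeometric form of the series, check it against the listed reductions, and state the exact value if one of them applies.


The tell: from the first term 6: the ratio is unreduced: k + 1/2 divides both sides (prefactor 6).
Adjacent-term ratio: r(k) = 1 * (k+\frac{7}{12}) (k+2) / [(k+\frac{103}{12}) (k+1)] ; factor over Q: parameters, x = 1, and C = 6.

Prefactor 6, argument 1: 2F1 with upper {\frac{7}{12}, 2} over lower {\frac{103}{12}}. Verdict: this is Gauss's theorem (I1) (x = 1: the Gamma ratio telescopes since c-a-b = 6 > 0 and a = 2 in Z>0). Its exact value is \frac{1027}{144}.


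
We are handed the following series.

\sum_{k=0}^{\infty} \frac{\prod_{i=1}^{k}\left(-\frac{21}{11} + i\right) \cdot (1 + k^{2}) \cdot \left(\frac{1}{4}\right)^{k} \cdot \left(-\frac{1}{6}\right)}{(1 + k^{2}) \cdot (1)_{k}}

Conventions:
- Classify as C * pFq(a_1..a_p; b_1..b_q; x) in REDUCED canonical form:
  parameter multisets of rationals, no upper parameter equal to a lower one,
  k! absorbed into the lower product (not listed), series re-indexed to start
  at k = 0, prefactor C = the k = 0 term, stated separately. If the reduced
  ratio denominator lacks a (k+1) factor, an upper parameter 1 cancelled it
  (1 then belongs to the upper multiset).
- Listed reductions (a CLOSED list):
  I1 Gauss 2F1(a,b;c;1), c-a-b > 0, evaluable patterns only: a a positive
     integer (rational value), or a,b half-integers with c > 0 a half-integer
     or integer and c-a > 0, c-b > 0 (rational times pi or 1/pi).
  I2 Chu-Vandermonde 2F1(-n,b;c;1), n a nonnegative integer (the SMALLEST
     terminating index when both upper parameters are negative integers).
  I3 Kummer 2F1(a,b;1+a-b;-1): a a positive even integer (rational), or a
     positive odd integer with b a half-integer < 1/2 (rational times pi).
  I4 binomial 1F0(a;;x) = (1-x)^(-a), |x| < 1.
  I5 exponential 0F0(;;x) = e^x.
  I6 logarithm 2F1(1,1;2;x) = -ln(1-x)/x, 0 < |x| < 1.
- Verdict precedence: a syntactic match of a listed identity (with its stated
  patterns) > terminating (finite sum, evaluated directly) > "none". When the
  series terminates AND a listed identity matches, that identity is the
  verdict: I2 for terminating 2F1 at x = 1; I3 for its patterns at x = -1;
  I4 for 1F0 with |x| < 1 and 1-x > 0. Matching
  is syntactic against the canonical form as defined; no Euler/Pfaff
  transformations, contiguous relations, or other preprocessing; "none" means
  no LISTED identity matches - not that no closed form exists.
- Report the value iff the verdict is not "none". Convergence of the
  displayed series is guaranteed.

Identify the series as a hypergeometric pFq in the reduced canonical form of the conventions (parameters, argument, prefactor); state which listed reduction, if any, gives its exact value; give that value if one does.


The tell: x = \frac{1}{4} and the running product (C = -1/6, x = 1/4) telescopes to a rising factorial.
Adjacent-term ratio: r(k) = \frac{1}{4} * (k-\frac{10}{11}) / [(k+1)] - rational in k. x = \frac{1}{4}; t_0 = -\frac{1}{6}; negate the roots.

This is -\frac{1}{6} * 1F0(-\frac{10}{11}; -; \frac{1}{4}) in reduced canonical form. Verdict at x = \frac{1}{4}: the binomial series (I4) matches (the 1F0 binomial series: exponent 10/11, x = \frac{1}{4}). Value: \left(-\frac{1}{6}\right) \cdot \left(\frac{3}{4}\right)^{\frac{10}{11}}.


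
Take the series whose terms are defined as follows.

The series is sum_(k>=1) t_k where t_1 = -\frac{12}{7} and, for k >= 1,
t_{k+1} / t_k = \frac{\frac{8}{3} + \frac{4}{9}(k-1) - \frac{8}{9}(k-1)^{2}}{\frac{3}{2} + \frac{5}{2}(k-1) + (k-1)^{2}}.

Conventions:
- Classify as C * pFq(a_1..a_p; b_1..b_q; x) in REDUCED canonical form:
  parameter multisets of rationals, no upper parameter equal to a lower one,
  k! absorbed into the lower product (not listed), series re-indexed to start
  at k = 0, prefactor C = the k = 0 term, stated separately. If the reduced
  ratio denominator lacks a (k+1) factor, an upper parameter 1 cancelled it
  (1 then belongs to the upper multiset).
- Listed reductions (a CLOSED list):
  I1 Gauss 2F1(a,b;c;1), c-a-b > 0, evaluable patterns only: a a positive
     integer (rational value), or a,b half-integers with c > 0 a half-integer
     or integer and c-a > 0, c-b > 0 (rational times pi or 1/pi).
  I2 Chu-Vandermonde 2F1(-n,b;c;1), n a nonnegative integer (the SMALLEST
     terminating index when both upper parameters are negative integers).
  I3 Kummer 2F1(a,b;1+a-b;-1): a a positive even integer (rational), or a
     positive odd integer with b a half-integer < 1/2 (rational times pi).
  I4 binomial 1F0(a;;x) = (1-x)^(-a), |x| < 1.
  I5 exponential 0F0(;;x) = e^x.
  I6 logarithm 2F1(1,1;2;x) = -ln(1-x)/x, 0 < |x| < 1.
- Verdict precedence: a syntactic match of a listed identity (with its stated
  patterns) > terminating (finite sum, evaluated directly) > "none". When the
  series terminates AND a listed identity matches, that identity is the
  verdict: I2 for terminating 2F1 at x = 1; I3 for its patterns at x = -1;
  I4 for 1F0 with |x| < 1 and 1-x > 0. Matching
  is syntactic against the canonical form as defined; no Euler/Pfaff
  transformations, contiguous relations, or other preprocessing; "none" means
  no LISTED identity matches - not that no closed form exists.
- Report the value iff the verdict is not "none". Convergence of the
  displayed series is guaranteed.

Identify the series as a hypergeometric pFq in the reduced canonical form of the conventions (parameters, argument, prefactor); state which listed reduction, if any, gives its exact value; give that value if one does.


Reduced: x = -\frac{8}{9}, 1F0, upper = {-2}, lower = {-}, C = -\frac{12}{7}. Verdict at x = -\frac{8}{9}: binomial (I4) matches (the 1F0 binomial series: exponent 2, x = -\frac{8}{9}). Hence: -\frac{1156}{189}.

First insight: x = -\frac{8}{9} and roots of the ratio polynomials (C = -12/7, x = -8/9) are the negated parameters.
Ratio: r(k) = -\frac{8}{9} * (k-2) / [(k+1)] ; factor over Q: parameters, x = -\frac{8}{9}, and C = -\frac{12}{7}.


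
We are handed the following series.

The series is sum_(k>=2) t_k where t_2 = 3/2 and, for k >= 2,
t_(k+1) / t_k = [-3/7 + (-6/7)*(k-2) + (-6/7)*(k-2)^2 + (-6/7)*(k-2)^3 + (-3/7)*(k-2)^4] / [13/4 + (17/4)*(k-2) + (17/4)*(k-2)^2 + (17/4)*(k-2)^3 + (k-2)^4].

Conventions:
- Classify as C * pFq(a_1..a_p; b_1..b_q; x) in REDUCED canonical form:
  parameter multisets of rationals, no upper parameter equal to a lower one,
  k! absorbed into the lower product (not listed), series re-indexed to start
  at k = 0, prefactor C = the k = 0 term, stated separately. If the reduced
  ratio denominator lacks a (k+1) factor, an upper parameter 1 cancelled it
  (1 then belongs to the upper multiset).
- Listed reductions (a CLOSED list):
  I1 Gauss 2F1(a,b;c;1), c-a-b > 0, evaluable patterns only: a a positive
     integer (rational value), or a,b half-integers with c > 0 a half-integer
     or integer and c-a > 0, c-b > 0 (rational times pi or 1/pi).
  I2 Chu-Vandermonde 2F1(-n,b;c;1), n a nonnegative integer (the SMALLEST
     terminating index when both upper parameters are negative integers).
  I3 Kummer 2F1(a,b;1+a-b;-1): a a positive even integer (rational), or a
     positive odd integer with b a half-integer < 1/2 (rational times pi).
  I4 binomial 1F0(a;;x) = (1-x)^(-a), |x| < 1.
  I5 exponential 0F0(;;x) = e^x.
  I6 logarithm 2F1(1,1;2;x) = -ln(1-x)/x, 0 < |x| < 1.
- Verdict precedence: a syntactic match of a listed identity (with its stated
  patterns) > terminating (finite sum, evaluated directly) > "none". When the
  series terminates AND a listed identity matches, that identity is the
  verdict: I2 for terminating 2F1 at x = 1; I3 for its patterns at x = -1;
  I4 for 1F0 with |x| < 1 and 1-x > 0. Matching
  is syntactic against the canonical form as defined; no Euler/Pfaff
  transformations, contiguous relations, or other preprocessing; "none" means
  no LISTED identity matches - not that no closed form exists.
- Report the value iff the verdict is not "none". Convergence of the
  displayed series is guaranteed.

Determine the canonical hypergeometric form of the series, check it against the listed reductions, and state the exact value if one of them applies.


At argument -3/7: a 2F1 with upper {1, 1}, lower {13/4}, scaled by C = 3/2. Verdict: no listed reduction: x = -3/7 and upper {1, 1} fail every I1-I6 pattern.

The tell: from the first term 3/2: cancel k^2 + 1 from the displayed ratio first; then C = 3/2, x = -3/7.
Adjacent-term ratio: r(k) = (-3/7) * (k+1) (k+1) / [(k+13/4) (k+1)] ; factor over Q: parameters, x = (-3/7), and C = 3/2.


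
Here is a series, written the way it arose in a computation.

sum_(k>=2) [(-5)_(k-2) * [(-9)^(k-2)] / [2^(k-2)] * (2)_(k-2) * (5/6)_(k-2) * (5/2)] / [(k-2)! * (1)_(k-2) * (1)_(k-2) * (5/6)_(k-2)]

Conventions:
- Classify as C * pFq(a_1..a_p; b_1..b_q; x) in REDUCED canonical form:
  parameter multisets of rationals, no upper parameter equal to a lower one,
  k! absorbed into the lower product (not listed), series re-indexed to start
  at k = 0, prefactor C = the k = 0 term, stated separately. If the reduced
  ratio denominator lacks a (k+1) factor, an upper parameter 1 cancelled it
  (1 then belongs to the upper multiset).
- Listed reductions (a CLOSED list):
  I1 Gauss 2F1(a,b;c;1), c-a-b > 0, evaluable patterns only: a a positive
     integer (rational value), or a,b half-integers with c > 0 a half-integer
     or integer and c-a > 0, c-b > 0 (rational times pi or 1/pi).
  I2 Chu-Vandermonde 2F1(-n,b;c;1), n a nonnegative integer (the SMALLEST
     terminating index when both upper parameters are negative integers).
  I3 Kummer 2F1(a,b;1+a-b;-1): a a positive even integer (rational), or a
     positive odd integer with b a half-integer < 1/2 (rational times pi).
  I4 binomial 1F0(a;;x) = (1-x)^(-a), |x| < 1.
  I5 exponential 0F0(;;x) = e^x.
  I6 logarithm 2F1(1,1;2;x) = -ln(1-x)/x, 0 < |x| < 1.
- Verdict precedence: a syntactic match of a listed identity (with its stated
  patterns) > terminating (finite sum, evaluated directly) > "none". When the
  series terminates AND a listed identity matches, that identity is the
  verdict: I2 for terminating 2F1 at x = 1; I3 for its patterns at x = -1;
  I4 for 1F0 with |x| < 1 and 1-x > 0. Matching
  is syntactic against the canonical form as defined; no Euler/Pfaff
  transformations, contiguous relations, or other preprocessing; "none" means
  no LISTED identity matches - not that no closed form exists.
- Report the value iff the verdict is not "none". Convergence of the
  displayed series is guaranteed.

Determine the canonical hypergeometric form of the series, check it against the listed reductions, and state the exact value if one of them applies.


The tell: x = (-9/2) and the parameter 5/6 appears in both the upper and lower lists and cancels.
Adjacent-term ratio: r(k) = (-9/2) * (k-5) (k+2) / [(k+1) (k+1) (k+1)] ; factor over Q: parameters, x = (-9/2), and C = 5/2.

The series (x = -9/2) is 2F2: upper {-5, 2}, lower {1, 1}, prefactor 5/2. Verdict: terminating - upper parameter -5 makes this a finite sum (last index 5), evaluated exactly. Value: 118133/32.


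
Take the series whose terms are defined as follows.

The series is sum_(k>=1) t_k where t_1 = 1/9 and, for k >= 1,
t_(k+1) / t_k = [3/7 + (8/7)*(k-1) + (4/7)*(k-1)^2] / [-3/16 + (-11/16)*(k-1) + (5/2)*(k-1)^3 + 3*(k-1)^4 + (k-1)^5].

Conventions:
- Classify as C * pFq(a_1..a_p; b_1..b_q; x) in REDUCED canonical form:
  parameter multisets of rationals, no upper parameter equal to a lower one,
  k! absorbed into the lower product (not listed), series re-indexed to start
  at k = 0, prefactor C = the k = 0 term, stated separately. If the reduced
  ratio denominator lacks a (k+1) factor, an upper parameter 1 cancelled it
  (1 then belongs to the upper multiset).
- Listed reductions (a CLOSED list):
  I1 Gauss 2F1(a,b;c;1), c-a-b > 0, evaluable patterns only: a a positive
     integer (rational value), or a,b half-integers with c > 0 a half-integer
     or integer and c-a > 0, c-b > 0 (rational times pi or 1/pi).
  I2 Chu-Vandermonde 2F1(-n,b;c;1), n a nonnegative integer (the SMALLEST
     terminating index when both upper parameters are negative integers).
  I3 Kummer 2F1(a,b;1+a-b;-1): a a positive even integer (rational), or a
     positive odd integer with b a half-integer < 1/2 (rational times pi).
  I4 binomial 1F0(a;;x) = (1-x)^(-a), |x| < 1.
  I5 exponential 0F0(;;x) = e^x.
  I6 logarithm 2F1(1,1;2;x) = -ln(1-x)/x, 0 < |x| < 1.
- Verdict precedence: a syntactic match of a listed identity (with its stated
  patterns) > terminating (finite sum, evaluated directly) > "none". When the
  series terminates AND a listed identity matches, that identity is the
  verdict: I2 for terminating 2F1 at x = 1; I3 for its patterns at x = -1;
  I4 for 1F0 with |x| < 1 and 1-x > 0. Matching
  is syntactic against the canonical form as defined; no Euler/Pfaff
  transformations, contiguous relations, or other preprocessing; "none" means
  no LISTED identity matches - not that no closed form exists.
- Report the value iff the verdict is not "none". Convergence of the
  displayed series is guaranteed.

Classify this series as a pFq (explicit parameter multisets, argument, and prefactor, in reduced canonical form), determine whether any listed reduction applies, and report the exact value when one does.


The tell: x = (4/7) and roots of the ratio polynomials (C = 1/9, x = 4/7) are the negated parameters.
Term ratio: r(k) = (4/7) * 1 / [(k-1/2) (k+1/2) (k+1)] ; factor over Q: parameters, x = (4/7), and C = 1/9.

With C = 1/9: the canonical form is 0F2(-; -1/2, 1/2; 4/7). Verdict: none - at argument 4/7 the multisets {-} ; {-1/2, 1/2} match no listed identity.


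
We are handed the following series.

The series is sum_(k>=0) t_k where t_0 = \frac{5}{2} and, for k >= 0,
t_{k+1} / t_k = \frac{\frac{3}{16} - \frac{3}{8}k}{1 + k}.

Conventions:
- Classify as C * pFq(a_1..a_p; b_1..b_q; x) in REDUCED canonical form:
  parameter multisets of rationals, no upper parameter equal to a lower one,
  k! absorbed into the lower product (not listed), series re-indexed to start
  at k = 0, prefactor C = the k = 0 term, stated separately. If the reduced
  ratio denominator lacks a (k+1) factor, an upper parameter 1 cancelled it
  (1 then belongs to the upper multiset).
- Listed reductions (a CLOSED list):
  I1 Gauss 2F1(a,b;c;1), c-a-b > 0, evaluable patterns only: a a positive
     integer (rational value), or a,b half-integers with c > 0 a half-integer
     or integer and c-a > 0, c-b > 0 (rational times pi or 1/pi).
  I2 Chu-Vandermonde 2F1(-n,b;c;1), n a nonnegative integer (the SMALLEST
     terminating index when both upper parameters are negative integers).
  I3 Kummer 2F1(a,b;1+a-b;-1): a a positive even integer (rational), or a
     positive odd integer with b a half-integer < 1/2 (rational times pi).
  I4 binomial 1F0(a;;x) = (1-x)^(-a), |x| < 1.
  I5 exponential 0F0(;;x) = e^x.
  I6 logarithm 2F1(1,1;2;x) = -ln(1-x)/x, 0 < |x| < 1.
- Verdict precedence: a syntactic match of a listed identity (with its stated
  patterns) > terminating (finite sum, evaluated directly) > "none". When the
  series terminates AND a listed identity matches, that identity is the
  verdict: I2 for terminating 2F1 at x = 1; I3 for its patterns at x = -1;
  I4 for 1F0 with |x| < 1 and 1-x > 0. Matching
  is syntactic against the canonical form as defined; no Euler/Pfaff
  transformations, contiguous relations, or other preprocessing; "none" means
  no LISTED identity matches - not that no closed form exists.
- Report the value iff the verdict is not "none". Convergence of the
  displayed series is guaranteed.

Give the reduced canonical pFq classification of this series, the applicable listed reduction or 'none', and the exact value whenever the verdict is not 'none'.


Classification (C = \frac{5}{2}): 1F0 with upper {-\frac{1}{2}}, lower {-}, argument x = -\frac{3}{8}. Verdict: this is the binomial series (I4) (the 1F0 binomial series: exponent 1/2, x = -\frac{3}{8}). Its exact value is \frac{5}{2} \cdot \left(\frac{11}{8}\right)^{\frac{1}{2}}.

The tell: with t_0 = \frac{5}{2}, factor the ratio over Q (C = 5/2, x = -3/8): negated roots = parameters.
Term ratio: r(k) = -\frac{3}{8} * (k-\frac{1}{2}) / [(k+1)] ; factor over Q: parameters, x = -\frac{3}{8}, and C = \frac{5}{2}.


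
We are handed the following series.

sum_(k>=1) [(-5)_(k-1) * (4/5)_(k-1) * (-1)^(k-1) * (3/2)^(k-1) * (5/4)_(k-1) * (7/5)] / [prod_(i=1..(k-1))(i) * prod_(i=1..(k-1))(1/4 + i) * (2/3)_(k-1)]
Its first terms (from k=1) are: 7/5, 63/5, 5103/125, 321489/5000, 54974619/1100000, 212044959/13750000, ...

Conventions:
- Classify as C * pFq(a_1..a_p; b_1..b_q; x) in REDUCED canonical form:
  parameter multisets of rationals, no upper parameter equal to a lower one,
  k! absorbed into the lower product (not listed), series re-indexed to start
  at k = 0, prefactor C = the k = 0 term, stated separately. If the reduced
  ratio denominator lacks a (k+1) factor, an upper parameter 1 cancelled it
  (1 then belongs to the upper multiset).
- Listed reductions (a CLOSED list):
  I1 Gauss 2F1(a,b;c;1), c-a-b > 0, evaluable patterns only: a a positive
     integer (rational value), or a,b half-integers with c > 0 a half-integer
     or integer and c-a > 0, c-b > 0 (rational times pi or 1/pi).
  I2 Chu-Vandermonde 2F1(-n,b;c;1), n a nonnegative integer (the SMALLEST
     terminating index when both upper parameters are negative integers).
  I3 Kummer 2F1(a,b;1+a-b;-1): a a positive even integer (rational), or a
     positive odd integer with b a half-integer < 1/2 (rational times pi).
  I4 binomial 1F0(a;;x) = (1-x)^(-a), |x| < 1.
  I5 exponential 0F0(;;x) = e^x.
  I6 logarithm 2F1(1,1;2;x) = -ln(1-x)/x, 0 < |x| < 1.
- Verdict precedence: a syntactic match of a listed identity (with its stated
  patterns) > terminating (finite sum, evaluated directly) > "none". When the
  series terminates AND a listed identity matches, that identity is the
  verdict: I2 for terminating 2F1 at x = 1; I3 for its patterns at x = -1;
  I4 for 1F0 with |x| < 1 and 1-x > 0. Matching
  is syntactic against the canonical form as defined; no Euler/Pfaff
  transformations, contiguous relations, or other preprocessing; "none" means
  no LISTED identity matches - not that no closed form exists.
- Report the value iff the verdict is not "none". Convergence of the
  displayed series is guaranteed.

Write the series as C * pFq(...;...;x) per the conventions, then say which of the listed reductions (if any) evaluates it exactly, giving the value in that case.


Prefactor 7/5, argument -3/2: 2F1 with upper {-5, 4/5} over lower {2/3}. Verdict: terminating at k = 5: the factor (-5)_k kills every later term; summing the 6 survivors is exact. Its exact value is 5074304893/27500000.

Structural cue: t_0 being 7/5, the product of the first k integers (prefactor 7/5) is k!.
Term ratio: r(k) = (-3/2) * (k-5) (k+4/5) / [(k+2/3) (k+1)] - rational in k, leading ratio (-3/2); with t_0 = 7/5, classification follows.


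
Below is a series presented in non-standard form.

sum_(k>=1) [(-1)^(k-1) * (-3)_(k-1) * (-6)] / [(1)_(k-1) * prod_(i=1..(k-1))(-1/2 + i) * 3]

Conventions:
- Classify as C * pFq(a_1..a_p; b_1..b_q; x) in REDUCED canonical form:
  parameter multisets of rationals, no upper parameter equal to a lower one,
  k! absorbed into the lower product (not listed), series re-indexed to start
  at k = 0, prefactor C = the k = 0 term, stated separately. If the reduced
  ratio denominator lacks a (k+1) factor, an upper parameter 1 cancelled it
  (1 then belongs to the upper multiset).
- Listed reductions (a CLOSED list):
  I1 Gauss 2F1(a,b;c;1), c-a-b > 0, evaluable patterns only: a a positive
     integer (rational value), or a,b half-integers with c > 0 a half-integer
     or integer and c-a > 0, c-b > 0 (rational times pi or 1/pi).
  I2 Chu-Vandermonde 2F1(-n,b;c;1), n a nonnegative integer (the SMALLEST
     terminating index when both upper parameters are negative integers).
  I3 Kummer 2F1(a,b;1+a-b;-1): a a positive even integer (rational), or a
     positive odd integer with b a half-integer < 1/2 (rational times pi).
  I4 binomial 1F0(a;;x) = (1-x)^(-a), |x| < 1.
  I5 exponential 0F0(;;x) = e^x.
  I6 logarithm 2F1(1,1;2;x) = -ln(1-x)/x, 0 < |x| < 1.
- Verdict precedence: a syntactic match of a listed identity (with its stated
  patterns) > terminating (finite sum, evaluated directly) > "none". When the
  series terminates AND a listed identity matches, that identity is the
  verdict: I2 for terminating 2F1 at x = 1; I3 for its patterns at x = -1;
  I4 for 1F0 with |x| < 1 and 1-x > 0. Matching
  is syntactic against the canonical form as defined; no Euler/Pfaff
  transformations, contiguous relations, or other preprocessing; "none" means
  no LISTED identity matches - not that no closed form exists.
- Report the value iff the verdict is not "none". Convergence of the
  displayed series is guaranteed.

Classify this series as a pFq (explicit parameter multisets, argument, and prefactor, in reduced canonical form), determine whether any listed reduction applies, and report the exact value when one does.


At argument -1: a 1F1 with upper {-3}, lower {1/2}, scaled by C = -2. Verdict: terminating at k = 3: the factor (-3)_k kills every later term; summing the 4 survivors is exact. Sum: -346/15.

Key step: from the first term -2: (1)_k (C = -2) is k! itself.
Term ratio: r(k) = (-1) * (k-3) / [(k+1/2) (k+1)] - rational in k, leading ratio (-1); with t_0 = -2, classification follows.


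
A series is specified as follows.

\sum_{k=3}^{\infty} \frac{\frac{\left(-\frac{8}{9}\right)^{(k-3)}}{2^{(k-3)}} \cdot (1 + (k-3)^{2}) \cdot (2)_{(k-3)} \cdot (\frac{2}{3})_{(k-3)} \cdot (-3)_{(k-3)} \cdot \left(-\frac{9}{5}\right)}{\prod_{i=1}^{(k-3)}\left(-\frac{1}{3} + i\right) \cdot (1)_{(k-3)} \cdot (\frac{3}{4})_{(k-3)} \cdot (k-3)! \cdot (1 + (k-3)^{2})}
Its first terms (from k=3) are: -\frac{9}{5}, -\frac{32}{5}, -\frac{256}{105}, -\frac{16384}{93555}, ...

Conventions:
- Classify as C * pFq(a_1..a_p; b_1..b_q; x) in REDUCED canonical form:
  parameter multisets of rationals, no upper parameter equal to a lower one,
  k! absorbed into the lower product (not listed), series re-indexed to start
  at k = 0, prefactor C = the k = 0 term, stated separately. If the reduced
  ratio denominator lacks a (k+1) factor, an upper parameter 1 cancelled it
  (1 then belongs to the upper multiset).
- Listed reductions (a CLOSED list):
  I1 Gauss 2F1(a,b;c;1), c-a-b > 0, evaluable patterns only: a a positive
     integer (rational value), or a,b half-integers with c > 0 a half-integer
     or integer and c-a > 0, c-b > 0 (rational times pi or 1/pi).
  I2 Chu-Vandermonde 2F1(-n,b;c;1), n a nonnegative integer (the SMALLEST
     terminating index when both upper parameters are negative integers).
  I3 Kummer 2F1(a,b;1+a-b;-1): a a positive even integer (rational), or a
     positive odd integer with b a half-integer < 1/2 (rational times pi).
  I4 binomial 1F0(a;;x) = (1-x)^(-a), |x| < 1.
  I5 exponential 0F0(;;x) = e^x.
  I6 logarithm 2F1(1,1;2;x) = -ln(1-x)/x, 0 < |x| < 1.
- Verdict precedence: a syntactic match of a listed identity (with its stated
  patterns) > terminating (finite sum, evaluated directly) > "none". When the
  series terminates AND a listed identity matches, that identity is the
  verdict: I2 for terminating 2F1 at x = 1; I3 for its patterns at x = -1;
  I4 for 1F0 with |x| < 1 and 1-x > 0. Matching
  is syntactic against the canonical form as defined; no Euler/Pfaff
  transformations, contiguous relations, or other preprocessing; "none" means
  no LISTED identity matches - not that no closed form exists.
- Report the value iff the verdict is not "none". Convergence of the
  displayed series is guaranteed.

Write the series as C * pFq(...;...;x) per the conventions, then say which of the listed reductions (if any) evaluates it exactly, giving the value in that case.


The series (x = -\frac{4}{9}) is 2F2: upper {-3, 2}, lower {\frac{3}{4}, 1}, prefactor -\frac{9}{5}. Verdict: terminating. With -3 upstairs the series is a 4-term polynomial sum; evaluated term by term. Its exact value is -\frac{1011631}{93555}.

The tell: x = -\frac{4}{9} and the factor k^2 + 1 cancels (top and bottom), leaving prefactor -9/5.
Consecutive-term ratio: r(k) = -\frac{4}{9} * (k-3) (k+2) / [(k+\frac{3}{4}) (k+1) (k+1)] ; factor over Q: parameters, x = -\frac{4}{9}, and C = -\frac{9}{5}.


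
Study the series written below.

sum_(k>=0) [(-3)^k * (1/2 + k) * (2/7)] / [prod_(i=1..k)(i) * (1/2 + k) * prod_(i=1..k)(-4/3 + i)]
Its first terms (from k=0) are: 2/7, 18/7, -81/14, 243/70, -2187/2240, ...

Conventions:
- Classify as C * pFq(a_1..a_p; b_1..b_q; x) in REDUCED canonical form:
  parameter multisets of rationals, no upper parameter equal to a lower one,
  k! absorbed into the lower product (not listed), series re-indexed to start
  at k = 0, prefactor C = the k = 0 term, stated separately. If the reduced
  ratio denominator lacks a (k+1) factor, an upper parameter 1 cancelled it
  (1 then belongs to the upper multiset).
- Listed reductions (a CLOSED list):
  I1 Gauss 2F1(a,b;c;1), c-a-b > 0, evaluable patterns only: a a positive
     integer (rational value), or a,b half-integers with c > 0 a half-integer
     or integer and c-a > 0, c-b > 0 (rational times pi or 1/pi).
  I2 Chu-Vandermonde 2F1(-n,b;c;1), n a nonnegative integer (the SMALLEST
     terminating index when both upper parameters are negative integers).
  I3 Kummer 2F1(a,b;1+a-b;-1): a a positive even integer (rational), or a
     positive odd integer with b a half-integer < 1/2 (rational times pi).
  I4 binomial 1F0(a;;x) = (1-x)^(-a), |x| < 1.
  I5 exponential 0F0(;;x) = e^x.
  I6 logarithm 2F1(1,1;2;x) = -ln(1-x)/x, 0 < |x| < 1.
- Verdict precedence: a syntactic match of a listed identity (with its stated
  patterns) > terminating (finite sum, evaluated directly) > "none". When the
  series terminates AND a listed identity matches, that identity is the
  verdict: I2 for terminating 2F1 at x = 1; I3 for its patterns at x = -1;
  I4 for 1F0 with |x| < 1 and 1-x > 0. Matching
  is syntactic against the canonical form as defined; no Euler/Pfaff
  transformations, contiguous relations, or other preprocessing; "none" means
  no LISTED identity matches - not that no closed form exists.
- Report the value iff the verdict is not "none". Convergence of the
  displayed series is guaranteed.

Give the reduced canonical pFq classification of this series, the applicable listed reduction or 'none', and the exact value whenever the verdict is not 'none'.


The series (x = -3) is 0F1: upper {-}, lower {-1/3}, prefactor 2/7. Verdict: none. Every listed pattern misses the 0F1 form at -3, upper {-}.

Structural cue: from the first term 2/7: the lower running product (C = 2/7) is a rising factorial.
Consecutive-term ratio: r(k) = (-3) * 1 / [(k-1/3) (k+1)] - rational; roots negated = parameters, x = (-3), C = 2/7.


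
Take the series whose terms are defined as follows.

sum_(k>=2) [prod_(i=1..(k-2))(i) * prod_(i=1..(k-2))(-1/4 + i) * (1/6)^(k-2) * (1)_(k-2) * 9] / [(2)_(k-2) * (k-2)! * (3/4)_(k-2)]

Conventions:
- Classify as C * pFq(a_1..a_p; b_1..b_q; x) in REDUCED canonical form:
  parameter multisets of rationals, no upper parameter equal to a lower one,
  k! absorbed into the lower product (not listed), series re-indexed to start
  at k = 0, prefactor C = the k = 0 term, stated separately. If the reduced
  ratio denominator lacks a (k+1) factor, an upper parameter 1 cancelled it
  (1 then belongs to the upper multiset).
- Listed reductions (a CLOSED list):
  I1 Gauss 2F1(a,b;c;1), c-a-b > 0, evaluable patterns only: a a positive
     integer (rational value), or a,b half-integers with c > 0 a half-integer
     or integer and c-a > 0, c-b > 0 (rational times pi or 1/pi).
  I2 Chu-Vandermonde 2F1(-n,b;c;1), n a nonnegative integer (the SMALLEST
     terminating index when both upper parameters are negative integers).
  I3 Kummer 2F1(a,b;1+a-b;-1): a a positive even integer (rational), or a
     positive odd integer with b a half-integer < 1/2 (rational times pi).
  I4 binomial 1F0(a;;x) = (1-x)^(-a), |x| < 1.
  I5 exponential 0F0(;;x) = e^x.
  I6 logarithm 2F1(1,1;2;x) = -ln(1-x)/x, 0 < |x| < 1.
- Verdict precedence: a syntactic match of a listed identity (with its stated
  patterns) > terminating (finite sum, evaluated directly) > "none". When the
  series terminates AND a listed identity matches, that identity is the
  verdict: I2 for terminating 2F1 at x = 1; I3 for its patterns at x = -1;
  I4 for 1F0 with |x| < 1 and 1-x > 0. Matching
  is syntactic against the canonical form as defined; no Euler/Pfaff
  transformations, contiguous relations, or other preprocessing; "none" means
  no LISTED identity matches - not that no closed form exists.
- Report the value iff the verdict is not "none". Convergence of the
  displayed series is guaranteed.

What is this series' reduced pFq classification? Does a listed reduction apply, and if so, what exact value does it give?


Structural cue: with t_0 = 9, the running product (C = 9) telescopes to a rising factorial.
Adjacent-term ratio: r(k) = (1/6) * (k+1) (k+1) / [(k+2) (k+1)] - rational; roots negated = parameters, x = (1/6), C = 9.

x = 1/6 here; the reduced form reads 2F1, upper {1, 1}, lower {2}, C = 9. Verdict: the I6 logarithm reduction applies (the logarithm: parameters (1,1;2), x = 1/6). Sum: (-54) * ln(5/6).
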